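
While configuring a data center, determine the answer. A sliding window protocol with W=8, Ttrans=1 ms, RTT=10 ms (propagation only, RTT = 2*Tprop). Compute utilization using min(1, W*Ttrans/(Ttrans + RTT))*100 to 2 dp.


Given: W = 8, Ttrans = 1 ms, RTT = 10 ms (= 2 * Tprop, Tprop = 5 ms)
Cycle time = Ttrans + RTT = 1 + 10 = 11 ms (first packet sent until its ACK returns)
W * Ttrans = 8 * 1 = 8 ms of sending per cycle
W * Ttrans / (Ttrans + RTT) = 8 / 11 = 0.727273
U = min(1, 0.727273) = 0.727273
U% = 72.73%

72.73


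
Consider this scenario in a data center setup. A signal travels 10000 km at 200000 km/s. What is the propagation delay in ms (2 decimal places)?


Given: distance = 10000 km, speed = 200000 km/s
Delay = distance / speed = 10000 / 200000 seconds
Delay in ms = 10000 * 1000 / 200000
Delay = 50.0000 ms
Rounded to 2 dp = 50.00 ms

50.00


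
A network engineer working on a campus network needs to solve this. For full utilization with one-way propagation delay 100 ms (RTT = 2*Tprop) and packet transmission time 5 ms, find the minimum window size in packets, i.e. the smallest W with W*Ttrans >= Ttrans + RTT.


Given: Ttrans = 5 ms, RTT = 200 ms (= 2 * Tprop, Tprop = 100 ms)
Time until first ACK returns = Ttrans + RTT = 5 + 200 = 205 ms
Need W * Ttrans >= Ttrans + RTT  ->  W >= (Ttrans + RTT) / Ttrans
(Ttrans + RTT) / Ttrans = 205 / 5 = 41
W_min = ceil(41) = 41

41


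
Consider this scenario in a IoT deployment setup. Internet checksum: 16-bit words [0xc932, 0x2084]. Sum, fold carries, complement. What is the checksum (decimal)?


Given words: [0xc932, 0x2084]
Step 1: Sum all words
Raw sum = 51506 + 8324 = 59830
One's complement = ~59830 & 0xFFFF = 5705

5705


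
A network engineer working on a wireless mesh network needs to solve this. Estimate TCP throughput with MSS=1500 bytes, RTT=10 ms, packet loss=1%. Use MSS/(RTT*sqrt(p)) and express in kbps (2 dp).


Given: MSS = 1500 bytes, RTT = 10 ms, loss = 1%
RTT in seconds = 10 / 1000 = 0.01
Loss rate = 1% = 0.01
sqrt(loss) = sqrt(0.01) = 0.1
Throughput (bytes/s) = 1500 / (0.01 * 0.1) = 1500000.0000
Throughput (kbps) = 1500000.0000 * 8 / 1000 = 12000.000000 -> 12000.00 kbps (2 dp)

12000.00


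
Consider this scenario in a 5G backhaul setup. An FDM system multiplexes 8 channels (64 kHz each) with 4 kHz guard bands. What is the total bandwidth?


Given: 8 channels, 64 kHz each, guard = 4 kHz
Channel bandwidth = 8 * 64 = 512 kHz
Guard bands = 7 gaps * 4 kHz = 28 kHz
Total = 512 + 28 = 540 kHz

540


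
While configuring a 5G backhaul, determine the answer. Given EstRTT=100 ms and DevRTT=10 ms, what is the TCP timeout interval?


Given: EstRTT = 100 ms, DevRTT = 10 ms
Timeout = EstRTT + 4 * DevRTT
4 * DevRTT = 4 * 10 = 40
Timeout = 100 + 40 = 140 ms

140


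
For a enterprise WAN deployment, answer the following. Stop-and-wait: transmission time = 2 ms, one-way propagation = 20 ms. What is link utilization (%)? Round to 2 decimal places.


Given: Ttrans = 2 ms, Tprop = 20 ms
RTT = 2 * Tprop = 2 * 20 = 40 ms
U = Ttrans / (Ttrans + RTT)
U = 2 / (2 + 40)
U = 2 / 42 = 0.047619
U% = 4.76%

4.76


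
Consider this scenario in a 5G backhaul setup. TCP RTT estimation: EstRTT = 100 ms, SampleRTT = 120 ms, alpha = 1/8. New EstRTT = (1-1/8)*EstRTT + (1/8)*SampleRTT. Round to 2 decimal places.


Given: EstRTT = 100 ms, SampleRTT = 120 ms, alpha = 1/8
New EstRTT = (1 - alpha) * EstRTT + alpha * SampleRTT
(7/8) * 100 = 87.5
(1/8) * 120 = 15
New EstRTT = 87.5 + 15 = 102.5 ms -> 102.50 ms (2 dp)

102.50


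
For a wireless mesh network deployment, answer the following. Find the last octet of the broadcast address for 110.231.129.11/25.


Given: IP = 110.231.129.11, prefix = /25
Host bits = 32 - 25 = 7
Network last octet = 11 AND mask = 0
Host part size = 2^7 - 1 = 127
Broadcast last octet = 0 OR 127 = 127

127


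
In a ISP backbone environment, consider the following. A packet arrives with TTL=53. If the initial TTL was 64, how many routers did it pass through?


Given: initial TTL = 64, received TTL = 53
Hops = initial TTL - received TTL
Hops = 64 - 53 = 11

11


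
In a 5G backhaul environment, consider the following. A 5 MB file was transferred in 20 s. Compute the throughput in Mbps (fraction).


Given: file = 5 MB, time = 20 s
File in Mb = 5 * 8 = 40 Mb
Throughput = 40 / 20 Mbps
Throughput = 2 Mbps

2


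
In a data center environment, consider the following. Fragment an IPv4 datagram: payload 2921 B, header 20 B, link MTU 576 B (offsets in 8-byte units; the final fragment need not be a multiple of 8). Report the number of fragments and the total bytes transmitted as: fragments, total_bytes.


Max data per non-final fragment = floor((MTU - header)/8)*8 = floor((576 - 20)/8)*8 = floor(556/8)*8 = 552 B
Final fragment needs no 8-byte alignment: it can carry up to MTU - header = 556 B
Non-final fragments needed = ceil((payload - 556) / 552) = ceil(2365/552) = ceil(4.2844) = 5
Number of fragments = 5 + 1 = 6
Fragment sizes (data): 5 * 552 B + 161 B (last, 161 <= 556 OK)
Total bytes sent = payload + n_frags * header = 2921 + 6*20 = 2921 + 120 = 3041 B

6, 3041


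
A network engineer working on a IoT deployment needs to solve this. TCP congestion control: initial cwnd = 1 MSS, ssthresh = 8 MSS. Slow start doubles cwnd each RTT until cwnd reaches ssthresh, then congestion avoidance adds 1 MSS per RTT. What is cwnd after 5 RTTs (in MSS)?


RTT 0: cwnd = 1 MSS (initial)
RTT 1: cwnd = 2 MSS (slow start, doubled)
RTT 2: cwnd = 4 MSS (slow start, doubled)
RTT 3: cwnd = 8 MSS (slow start, doubled)
RTT 4: cwnd = 9 MSS (congestion avoidance, +1)
RTT 5: cwnd = 10 MSS (congestion avoidance, +1)

10


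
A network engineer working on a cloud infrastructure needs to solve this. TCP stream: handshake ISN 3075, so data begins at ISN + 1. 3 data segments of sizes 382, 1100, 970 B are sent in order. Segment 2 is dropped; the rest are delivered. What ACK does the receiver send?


SYN uses sequence number 3075; first data byte = ISN + 1 = 3076.
Segment 1: SEQ = 3076, len = 382 B, covers [3076, 3457]
Segment 2: SEQ = 3458, len = 1100 B, covers [3458, 4557] [LOST]
Segment 3: SEQ = 4558, len = 970 B, covers [4558, 5527]
In-order data received: bytes [3076, 3457] (segments 1..1).
Segment 2 missing -> gap begins at byte 3458; later segments buffered out of order.
Cumulative ACK = next expected in-order byte = 3076 + 382 = 3458

3458


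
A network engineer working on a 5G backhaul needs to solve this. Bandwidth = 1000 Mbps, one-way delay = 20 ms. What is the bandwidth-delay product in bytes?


Given: bandwidth = 1000 Mbps, delay = 20 ms
BDP in bits = 1000 * 10^6 * 20 / 1000
BDP in bits = 20000000
BDP in bytes = 20000000 / 8 = 2500000

2500000


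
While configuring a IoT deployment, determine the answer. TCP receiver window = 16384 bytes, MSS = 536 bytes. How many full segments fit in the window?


Given: RWND = 16384 bytes, MSS = 536 bytes
Full segments = floor(RWND / MSS)
Full segments = floor(16384 / 536)
Full segments = floor(30.5672) = 30

30


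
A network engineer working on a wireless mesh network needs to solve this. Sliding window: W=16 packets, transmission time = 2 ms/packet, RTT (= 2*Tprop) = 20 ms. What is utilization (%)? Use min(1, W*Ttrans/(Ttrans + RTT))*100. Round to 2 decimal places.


Given: W = 16, Ttrans = 2 ms, RTT = 20 ms (= 2 * Tprop, Tprop = 10 ms)
Cycle time = Ttrans + RTT = 2 + 20 = 22 ms (first packet sent until its ACK returns)
W * Ttrans = 16 * 2 = 32 ms of sending per cycle
W * Ttrans / (Ttrans + RTT) = 32 / 22 = 1.454545
U = min(1, 1.454545) = 1.000000
U% = 100.00%

100.00


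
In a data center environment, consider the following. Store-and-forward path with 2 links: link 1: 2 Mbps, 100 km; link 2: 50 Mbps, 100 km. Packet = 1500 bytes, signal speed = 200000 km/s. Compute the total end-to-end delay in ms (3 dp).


Packet = 1500 bytes = 12000 bits. Store-and-forward: sum (t_trans + t_prop) per link.
Link 1: t_trans = 12000/(2*10^6) s = 6.0000 ms; t_prop = 100/200000 s = 0.5000 ms; subtotal = 6.5000 ms
Link 2: t_trans = 12000/(50*10^6) s = 0.2400 ms; t_prop = 100/200000 s = 0.5000 ms; subtotal = 0.7400 ms
End-to-end = 6.5000 + 0.7400 = 7.2400 ms -> 7.240 ms (3 dp)

7.240


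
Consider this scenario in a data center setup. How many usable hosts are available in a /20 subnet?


Given: subnet mask /20
Host bits = 32 - 20 = 12
Total addresses = 2^12 = 4096
Usable hosts = 4096 - 2 (network + broadcast) = 4094

4094


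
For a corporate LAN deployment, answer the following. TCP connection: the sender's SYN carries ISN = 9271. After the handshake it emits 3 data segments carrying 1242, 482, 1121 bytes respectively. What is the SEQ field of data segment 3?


The SYN occupies sequence number ISN = 9271, so the first data byte is ISN + 1 = 9272.
SEQ of data segment i = (ISN + 1) + sum of payload sizes of segments 1..i-1.
Segment 1: SEQ = 9272, payload = 1242 bytes
Segment 2: SEQ = 10514, payload = 482 bytes
Segment 3: SEQ = 10996, payload = 1121 bytes
SEQ of segment 3 = 9272 + 1242 + 482 = 10996

10996


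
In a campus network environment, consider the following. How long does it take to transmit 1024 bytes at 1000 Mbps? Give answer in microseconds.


Given: packet = 1024 bytes, bandwidth = 1000 Mbps
Packet in bits = 1024 * 8 = 8192 bits
Bandwidth = 1000 * 10^6 = 1000000000 bps
Time = 8192 / 1000000000 seconds
Time in us = 8192 * 10^6 / 1000000000 = 8.192

8.192


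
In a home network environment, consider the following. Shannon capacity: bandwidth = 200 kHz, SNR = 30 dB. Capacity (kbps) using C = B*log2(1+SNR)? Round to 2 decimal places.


Given: B = 200 kHz, SNR = 30 dB
SNR linear = 10^(30/10) = 1000
1 + SNR = 1001
log2(1001) = 9.9672262588
C = 200 * 1000 * 9.9672262588 = 1993445.2518 bps
C = 1993.445252 kbps -> 1993.45 kbps (2 dp)

1993.45


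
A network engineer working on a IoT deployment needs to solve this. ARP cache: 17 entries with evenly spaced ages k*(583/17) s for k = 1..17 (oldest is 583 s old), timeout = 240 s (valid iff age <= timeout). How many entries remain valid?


Ages are k * 583/17 s for k = 1..17 (spacing = 34.2941 s).
Entry k is valid iff k * 583/17 <= 240 iff k <= 17 * 240 / 583 = 6.9983
n_valid = floor(6.9983) = 6
(n_stale = 17 - 6 = 11)

6


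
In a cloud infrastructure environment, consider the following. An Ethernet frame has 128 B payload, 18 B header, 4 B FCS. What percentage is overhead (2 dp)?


Given: payload = 128 B, header = 18 B, trailer = 4 B
Overhead bytes = header + trailer = 18 + 4 = 22
Total frame = payload + overhead = 128 + 22 = 150
Overhead % = 22 / 150 * 100 = 14.6667% -> 14.67% (2 dp)

14.67


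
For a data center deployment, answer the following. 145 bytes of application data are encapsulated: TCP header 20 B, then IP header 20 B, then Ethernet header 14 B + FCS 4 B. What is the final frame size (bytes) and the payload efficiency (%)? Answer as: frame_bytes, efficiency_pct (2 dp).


TCP segment = 145 + 20 = 165 B
IP packet = 165 + 20 = 185 B
Ethernet frame = 185 + 14 + 4 = 203 B
Efficiency = app / frame = 145 / 203 = 0.714286 = 71.4286% -> 71.43% (2 dp)

203, 71.43


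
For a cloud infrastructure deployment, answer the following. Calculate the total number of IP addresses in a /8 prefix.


Given: CIDR prefix /8
Host bits = 32 - 8 = 24
Total addresses = 2^24 = 16777216

16777216


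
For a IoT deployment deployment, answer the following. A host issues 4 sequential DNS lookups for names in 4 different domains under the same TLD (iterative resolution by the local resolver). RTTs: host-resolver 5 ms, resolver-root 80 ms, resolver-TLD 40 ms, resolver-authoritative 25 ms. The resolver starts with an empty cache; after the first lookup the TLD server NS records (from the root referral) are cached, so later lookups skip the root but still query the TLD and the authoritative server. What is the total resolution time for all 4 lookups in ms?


Lookup 1 (cold cache): local + root + TLD + auth = 5 + 80 + 40 + 25 = 150 ms
Lookups 2..4 (TLD NS cached -> skip root; new domain -> still ask TLD and auth): local + TLD + auth = 5 + 40 + 25 = 70 ms each
Remaining 3 lookups: 3 * 70 = 210 ms
Total = 150 + 210 = 360 ms

360


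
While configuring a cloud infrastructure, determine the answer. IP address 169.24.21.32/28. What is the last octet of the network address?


Given: IP = 169.24.21.32, prefix = /28
Subnet mask = 255.255.255.240
Last octet of IP: 32
Last octet of mask: 240
Network last octet = 32 AND 240 = 32

32


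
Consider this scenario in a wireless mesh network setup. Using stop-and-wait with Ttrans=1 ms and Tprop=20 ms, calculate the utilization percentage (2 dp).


Given: Ttrans = 1 ms, Tprop = 20 ms
RTT = 2 * Tprop = 2 * 20 = 40 ms
U = Ttrans / (Ttrans + RTT)
U = 1 / (1 + 40)
U = 1 / 41 = 0.02439
U% = 2.44%

2.44


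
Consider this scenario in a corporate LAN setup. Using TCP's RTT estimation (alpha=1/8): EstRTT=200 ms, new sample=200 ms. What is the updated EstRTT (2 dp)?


Given: EstRTT = 200 ms, SampleRTT = 200 ms, alpha = 1/8
New EstRTT = (1 - alpha) * EstRTT + alpha * SampleRTT
(7/8) * 200 = 175
(1/8) * 200 = 25
New EstRTT = 175 + 25 = 200 ms -> 200.00 ms (2 dp)

200.00


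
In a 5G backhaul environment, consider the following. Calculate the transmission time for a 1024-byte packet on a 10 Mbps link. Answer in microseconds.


Given: packet = 1024 bytes, bandwidth = 10 Mbps
Packet in bits = 1024 * 8 = 8192 bits
Bandwidth = 10 * 10^6 = 10000000 bps
Time = 8192 / 10000000 seconds
Time in us = 8192 * 10^6 / 10000000 = 819.2

819.2


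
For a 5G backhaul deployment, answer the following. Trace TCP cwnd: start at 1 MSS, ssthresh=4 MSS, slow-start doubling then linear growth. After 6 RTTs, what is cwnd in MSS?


RTT 0: cwnd = 1 MSS (initial)
RTT 1: cwnd = 2 MSS (slow start, doubled)
RTT 2: cwnd = 4 MSS (slow start, doubled)
RTT 3: cwnd = 5 MSS (congestion avoidance, +1)
RTT 4: cwnd = 6 MSS (congestion avoidance, +1)
RTT 5: cwnd = 7 MSS (congestion avoidance, +1)
RTT 6: cwnd = 8 MSS (congestion avoidance, +1)

8


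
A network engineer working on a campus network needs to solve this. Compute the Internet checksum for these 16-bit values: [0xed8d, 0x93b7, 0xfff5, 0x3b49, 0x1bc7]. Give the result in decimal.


Given words: [0xed8d, 0x93b7, 0xfff5, 0x3b49, 0x1bc7]
Step 1: Sum all words
Raw sum = 60813 + 37815 + 65525 + 15177 + 7111 = 186441
Step 2: Fold carry: (55369 + 2) = 55371
One's complement = ~55371 & 0xFFFF = 10164

10164


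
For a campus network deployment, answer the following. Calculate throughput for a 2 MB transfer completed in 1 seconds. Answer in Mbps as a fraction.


Given: file = 2 MB, time = 1 s
File in Mb = 2 * 8 = 16 Mb
Throughput = 16 / 1 Mbps
Throughput = 16 Mbps

16


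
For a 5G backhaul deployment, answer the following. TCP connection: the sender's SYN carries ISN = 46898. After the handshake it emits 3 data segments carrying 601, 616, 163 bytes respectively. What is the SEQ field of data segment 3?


The SYN occupies sequence number ISN = 46898, so the first data byte is ISN + 1 = 46899.
SEQ of data segment i = (ISN + 1) + sum of payload sizes of segments 1..i-1.
Segment 1: SEQ = 46899, payload = 601 bytes
Segment 2: SEQ = 47500, payload = 616 bytes
Segment 3: SEQ = 48116, payload = 163 bytes
SEQ of segment 3 = 46899 + 601 + 616 = 48116

48116


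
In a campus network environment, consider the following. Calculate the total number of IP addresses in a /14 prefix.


Given: CIDR prefix /14
Host bits = 32 - 14 = 18
Total addresses = 2^18 = 262144

262144


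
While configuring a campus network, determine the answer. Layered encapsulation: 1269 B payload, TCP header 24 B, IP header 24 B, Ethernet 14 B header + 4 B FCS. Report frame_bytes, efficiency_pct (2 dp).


TCP segment = 1269 + 24 = 1293 B
IP packet = 1293 + 24 = 1317 B
Ethernet frame = 1317 + 14 + 4 = 1335 B
Efficiency = app / frame = 1269 / 1335 = 0.950562 = 95.0562% -> 95.06% (2 dp)

1335, 95.06


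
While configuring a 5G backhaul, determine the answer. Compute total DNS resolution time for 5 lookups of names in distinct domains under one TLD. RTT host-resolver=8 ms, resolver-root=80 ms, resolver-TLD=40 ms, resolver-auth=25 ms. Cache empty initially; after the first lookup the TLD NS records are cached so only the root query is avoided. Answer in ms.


Lookup 1 (cold cache): local + root + TLD + auth = 8 + 80 + 40 + 25 = 153 ms
Lookups 2..5 (TLD NS cached -> skip root; new domain -> still ask TLD and auth): local + TLD + auth = 8 + 40 + 25 = 73 ms each
Remaining 4 lookups: 4 * 73 = 292 ms
Total = 153 + 292 = 445 ms

445


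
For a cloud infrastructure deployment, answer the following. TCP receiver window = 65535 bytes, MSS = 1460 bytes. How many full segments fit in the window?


Given: RWND = 65535 bytes, MSS = 1460 bytes
Full segments = floor(RWND / MSS)
Full segments = floor(65535 / 1460)
Full segments = floor(44.887) = 44

44


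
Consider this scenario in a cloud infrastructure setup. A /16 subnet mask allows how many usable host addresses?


Given: subnet mask /16
Host bits = 32 - 16 = 16
Total addresses = 2^16 = 65536
Usable hosts = 65536 - 2 (network + broadcast) = 65534

65534


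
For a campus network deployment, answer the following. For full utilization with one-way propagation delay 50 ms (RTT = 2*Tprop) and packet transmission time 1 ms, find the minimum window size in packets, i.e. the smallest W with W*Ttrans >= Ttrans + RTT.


Given: Ttrans = 1 ms, RTT = 100 ms (= 2 * Tprop, Tprop = 50 ms)
Time until first ACK returns = Ttrans + RTT = 1 + 100 = 101 ms
Need W * Ttrans >= Ttrans + RTT  ->  W >= (Ttrans + RTT) / Ttrans
(Ttrans + RTT) / Ttrans = 101 / 1 = 101
W_min = ceil(101) = 101

101


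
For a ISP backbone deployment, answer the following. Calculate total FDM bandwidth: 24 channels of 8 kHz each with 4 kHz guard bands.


Given: 24 channels, 8 kHz each, guard = 4 kHz
Channel bandwidth = 24 * 8 = 192 kHz
Guard bands = 23 gaps * 4 kHz = 92 kHz
Total = 192 + 92 = 284 kHz

284


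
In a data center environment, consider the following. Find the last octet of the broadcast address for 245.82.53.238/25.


Given: IP = 245.82.53.238, prefix = /25
Host bits = 32 - 25 = 7
Network last octet = 238 AND mask = 128
Host part size = 2^7 - 1 = 127
Broadcast last octet = 128 OR 127 = 255

255


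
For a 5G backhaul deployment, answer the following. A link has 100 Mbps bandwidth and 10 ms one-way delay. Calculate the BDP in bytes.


Given: bandwidth = 100 Mbps, delay = 10 ms
BDP in bits = 100 * 10^6 * 10 / 1000
BDP in bits = 1000000
BDP in bytes = 1000000 / 8 = 125000

125000


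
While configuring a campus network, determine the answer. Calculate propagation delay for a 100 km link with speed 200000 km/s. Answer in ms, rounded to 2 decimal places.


Given: distance = 100 km, speed = 200000 km/s
Delay = distance / speed = 100 / 200000 seconds
Delay in ms = 100 * 1000 / 200000
Delay = 0.5000 ms
Rounded to 2 dp = 0.50 ms

0.50


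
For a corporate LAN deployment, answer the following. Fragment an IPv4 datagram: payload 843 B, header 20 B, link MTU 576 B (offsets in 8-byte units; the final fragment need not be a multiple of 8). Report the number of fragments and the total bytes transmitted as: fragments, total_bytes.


Max data per non-final fragment = floor((MTU - header)/8)*8 = floor((576 - 20)/8)*8 = floor(556/8)*8 = 552 B
Final fragment needs no 8-byte alignment: it can carry up to MTU - header = 556 B
Non-final fragments needed = ceil((payload - 556) / 552) = ceil(287/552) = ceil(0.5199) = 1
Number of fragments = 1 + 1 = 2
Fragment sizes (data): 1 * 552 B + 291 B (last, 291 <= 556 OK)
Total bytes sent = payload + n_frags * header = 843 + 2*20 = 843 + 40 = 883 B

2, 883


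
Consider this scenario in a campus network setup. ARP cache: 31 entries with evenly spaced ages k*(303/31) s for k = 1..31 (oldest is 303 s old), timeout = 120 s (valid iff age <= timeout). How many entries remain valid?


Ages are k * 303/31 s for k = 1..31 (spacing = 9.7742 s).
Entry k is valid iff k * 303/31 <= 120 iff k <= 31 * 120 / 303 = 12.2772
n_valid = floor(12.2772) = 12
(n_stale = 31 - 12 = 19)

12


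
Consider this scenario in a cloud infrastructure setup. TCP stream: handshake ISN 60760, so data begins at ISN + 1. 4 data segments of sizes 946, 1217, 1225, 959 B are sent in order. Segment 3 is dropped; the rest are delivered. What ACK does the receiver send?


SYN uses sequence number 60760; first data byte = ISN + 1 = 60761.
Segment 1: SEQ = 60761, len = 946 B, covers [60761, 61706]
Segment 2: SEQ = 61707, len = 1217 B, covers [61707, 62923]
Segment 3: SEQ = 62924, len = 1225 B, covers [62924, 64148] [LOST]
Segment 4: SEQ = 64149, len = 959 B, covers [64149, 65107]
In-order data received: bytes [60761, 62923] (segments 1..2).
Segment 3 missing -> gap begins at byte 62924; later segments buffered out of order.
Cumulative ACK = next expected in-order byte = 60761 + 946 + 1217 = 62924

62924


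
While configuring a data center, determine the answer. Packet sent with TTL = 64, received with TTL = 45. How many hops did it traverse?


Given: initial TTL = 64, received TTL = 45
Hops = initial TTL - received TTL
Hops = 64 - 45 = 19

19


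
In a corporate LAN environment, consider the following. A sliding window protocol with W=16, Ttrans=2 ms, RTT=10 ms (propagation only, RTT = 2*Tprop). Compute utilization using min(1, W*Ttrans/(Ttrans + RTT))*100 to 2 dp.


Given: W = 16, Ttrans = 2 ms, RTT = 10 ms (= 2 * Tprop, Tprop = 5 ms)
Cycle time = Ttrans + RTT = 2 + 10 = 12 ms (first packet sent until its ACK returns)
W * Ttrans = 16 * 2 = 32 ms of sending per cycle
W * Ttrans / (Ttrans + RTT) = 32 / 12 = 2.666667
U = min(1, 2.666667) = 1.000000
U% = 100.00%

100.00


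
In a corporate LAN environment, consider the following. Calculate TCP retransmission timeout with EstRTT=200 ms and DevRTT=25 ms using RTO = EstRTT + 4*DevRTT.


Given: EstRTT = 200 ms, DevRTT = 25 ms
Timeout = EstRTT + 4 * DevRTT
4 * DevRTT = 4 * 25 = 100
Timeout = 200 + 100 = 300 ms

300


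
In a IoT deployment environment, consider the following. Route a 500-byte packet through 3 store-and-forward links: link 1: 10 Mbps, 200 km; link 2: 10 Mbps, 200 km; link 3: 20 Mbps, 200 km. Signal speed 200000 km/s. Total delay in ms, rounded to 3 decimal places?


Packet = 500 bytes = 4000 bits. Store-and-forward: sum (t_trans + t_prop) per link.
Link 1: t_trans = 4000/(10*10^6) s = 0.4000 ms; t_prop = 200/200000 s = 1.0000 ms; subtotal = 1.4000 ms
Link 2: t_trans = 4000/(10*10^6) s = 0.4000 ms; t_prop = 200/200000 s = 1.0000 ms; subtotal = 1.4000 ms
Link 3: t_trans = 4000/(20*10^6) s = 0.2000 ms; t_prop = 200/200000 s = 1.0000 ms; subtotal = 1.2000 ms
End-to-end = 1.4000 + 1.4000 + 1.2000 = 4.0000 ms -> 4.000 ms (3 dp)

4.000


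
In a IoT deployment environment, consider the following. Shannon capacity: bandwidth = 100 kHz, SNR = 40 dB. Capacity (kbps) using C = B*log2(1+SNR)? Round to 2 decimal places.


Given: B = 100 kHz, SNR = 40 dB
SNR linear = 10^(40/10) = 10000
1 + SNR = 10001
log2(10001) = 13.2878566418
C = 100 * 1000 * 13.2878566418 = 1328785.6642 bps
C = 1328.785664 kbps -> 1328.79 kbps (2 dp)

1328.79


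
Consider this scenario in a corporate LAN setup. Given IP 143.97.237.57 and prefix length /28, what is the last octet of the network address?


Given: IP = 143.97.237.57, prefix = /28
Subnet mask = 255.255.255.240
Last octet of IP: 57
Last octet of mask: 240
Network last octet = 57 AND 240 = 48

48


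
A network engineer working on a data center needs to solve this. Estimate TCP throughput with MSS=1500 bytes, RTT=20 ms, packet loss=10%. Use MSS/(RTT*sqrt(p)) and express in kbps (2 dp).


Given: MSS = 1500 bytes, RTT = 20 ms, loss = 10%
RTT in seconds = 20 / 1000 = 0.02
Loss rate = 10% = 0.1
sqrt(loss) = sqrt(0.1) = 0.316227766017
Throughput (bytes/s) = 1500 / (0.02 * 0.316227766017) = 237170.8245
Throughput (kbps) = 237170.8245 * 8 / 1000 = 1897.366596 -> 1897.37 kbps (2 dp)

1897.37


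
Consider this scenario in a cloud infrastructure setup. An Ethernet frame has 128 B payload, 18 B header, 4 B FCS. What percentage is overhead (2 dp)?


Given: payload = 128 B, header = 18 B, trailer = 4 B
Overhead bytes = header + trailer = 18 + 4 = 22
Total frame = payload + overhead = 128 + 22 = 150
Overhead % = 22 / 150 * 100 = 14.6667% -> 14.67% (2 dp)

14.67


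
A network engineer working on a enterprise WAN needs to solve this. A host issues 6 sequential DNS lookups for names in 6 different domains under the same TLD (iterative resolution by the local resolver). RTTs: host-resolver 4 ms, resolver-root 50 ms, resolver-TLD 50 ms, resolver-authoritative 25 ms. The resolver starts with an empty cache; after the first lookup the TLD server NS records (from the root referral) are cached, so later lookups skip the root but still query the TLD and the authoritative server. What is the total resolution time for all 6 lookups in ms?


Lookup 1 (cold cache): local + root + TLD + auth = 4 + 50 + 50 + 25 = 129 ms
Lookups 2..6 (TLD NS cached -> skip root; new domain -> still ask TLD and auth): local + TLD + auth = 4 + 50 + 25 = 79 ms each
Remaining 5 lookups: 5 * 79 = 395 ms
Total = 129 + 395 = 524 ms

524


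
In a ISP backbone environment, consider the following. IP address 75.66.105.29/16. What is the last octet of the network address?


Given: IP = 75.66.105.29, prefix = /16
Subnet mask = 255.255.0.0
Last octet of IP: 29
Last octet of mask: 0
Network last octet = 29 AND 0 = 0

0


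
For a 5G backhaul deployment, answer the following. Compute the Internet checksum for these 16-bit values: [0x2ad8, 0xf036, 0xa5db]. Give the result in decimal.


Given words: [0x2ad8, 0xf036, 0xa5db]
Step 1: Sum all words
Raw sum = 10968 + 61494 + 42459 = 114921
Step 2: Fold carry: (49385 + 1) = 49386
One's complement = ~49386 & 0xFFFF = 16149

16149


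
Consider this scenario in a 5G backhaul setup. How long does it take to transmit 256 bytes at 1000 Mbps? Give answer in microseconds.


Given: packet = 256 bytes, bandwidth = 1000 Mbps
Packet in bits = 256 * 8 = 2048 bits
Bandwidth = 1000 * 10^6 = 1000000000 bps
Time = 2048 / 1000000000 seconds
Time in us = 2048 * 10^6 / 1000000000 = 2.048

2.048


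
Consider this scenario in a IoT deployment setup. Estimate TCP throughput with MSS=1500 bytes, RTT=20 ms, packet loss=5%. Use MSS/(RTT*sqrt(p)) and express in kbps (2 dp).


Given: MSS = 1500 bytes, RTT = 20 ms, loss = 5%
RTT in seconds = 20 / 1000 = 0.02
Loss rate = 5% = 0.05
sqrt(loss) = sqrt(0.05) = 0.223606797750
Throughput (bytes/s) = 1500 / (0.02 * 0.223606797750) = 335410.1966
Throughput (kbps) = 335410.1966 * 8 / 1000 = 2683.281573 -> 2683.28 kbps (2 dp)

2683.28


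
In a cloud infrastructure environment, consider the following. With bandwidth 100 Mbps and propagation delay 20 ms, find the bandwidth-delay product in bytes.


Given: bandwidth = 100 Mbps, delay = 20 ms
BDP in bits = 100 * 10^6 * 20 / 1000
BDP in bits = 2000000
BDP in bytes = 2000000 / 8 = 250000

250000


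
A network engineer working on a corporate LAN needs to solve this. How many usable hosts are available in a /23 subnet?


Given: subnet mask /23
Host bits = 32 - 23 = 9
Total addresses = 2^9 = 512
Usable hosts = 512 - 2 (network + broadcast) = 510

510


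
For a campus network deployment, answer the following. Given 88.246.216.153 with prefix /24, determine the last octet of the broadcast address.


Given: IP = 88.246.216.153, prefix = /24
Host bits = 32 - 24 = 8
Network last octet = 153 AND mask = 0
Host part size = 2^8 - 1 = 255
Broadcast last octet = 0 OR 255 = 255

255


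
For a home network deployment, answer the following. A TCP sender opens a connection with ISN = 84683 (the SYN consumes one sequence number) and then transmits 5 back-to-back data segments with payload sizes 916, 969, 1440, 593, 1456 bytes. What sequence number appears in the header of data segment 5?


The SYN occupies sequence number ISN = 84683, so the first data byte is ISN + 1 = 84684.
SEQ of data segment i = (ISN + 1) + sum of payload sizes of segments 1..i-1.
Segment 1: SEQ = 84684, payload = 916 bytes
Segment 2: SEQ = 85600, payload = 969 bytes
Segment 3: SEQ = 86569, payload = 1440 bytes
Segment 4: SEQ = 88009, payload = 593 bytes
Segment 5: SEQ = 88602, payload = 1456 bytes
SEQ of segment 5 = 84684 + 916 + 969 + 1440 + 593 = 88602

88602


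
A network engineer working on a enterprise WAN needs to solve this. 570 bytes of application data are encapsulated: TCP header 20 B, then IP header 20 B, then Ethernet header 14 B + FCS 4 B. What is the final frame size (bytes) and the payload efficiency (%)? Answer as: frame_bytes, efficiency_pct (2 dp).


TCP segment = 570 + 20 = 590 B
IP packet = 590 + 20 = 610 B
Ethernet frame = 610 + 14 + 4 = 628 B
Efficiency = app / frame = 570 / 628 = 0.907643 = 90.7643% -> 90.76% (2 dp)

628, 90.76


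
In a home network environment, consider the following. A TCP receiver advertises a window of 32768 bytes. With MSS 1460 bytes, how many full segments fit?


Given: RWND = 32768 bytes, MSS = 1460 bytes
Full segments = floor(RWND / MSS)
Full segments = floor(32768 / 1460)
Full segments = floor(22.4438) = 22

22


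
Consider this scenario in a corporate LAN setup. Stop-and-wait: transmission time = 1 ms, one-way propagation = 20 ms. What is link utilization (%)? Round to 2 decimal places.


Given: Ttrans = 1 ms, Tprop = 20 ms
RTT = 2 * Tprop = 2 * 20 = 40 ms
U = Ttrans / (Ttrans + RTT)
U = 1 / (1 + 40)
U = 1 / 41 = 0.02439
U% = 2.44%

2.44


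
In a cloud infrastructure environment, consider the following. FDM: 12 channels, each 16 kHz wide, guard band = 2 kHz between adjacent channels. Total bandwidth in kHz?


Given: 12 channels, 16 kHz each, guard = 2 kHz
Channel bandwidth = 12 * 16 = 192 kHz
Guard bands = 11 gaps * 2 kHz = 22 kHz
Total = 192 + 22 = 214 kHz

214


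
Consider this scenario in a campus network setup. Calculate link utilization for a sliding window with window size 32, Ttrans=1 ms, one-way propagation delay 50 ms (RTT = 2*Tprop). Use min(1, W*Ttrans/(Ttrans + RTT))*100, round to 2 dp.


Given: W = 32, Ttrans = 1 ms, RTT = 100 ms (= 2 * Tprop, Tprop = 50 ms)
Cycle time = Ttrans + RTT = 1 + 100 = 101 ms (first packet sent until its ACK returns)
W * Ttrans = 32 * 1 = 32 ms of sending per cycle
W * Ttrans / (Ttrans + RTT) = 32 / 101 = 0.316832
U = min(1, 0.316832) = 0.316832
U% = 31.68%

31.68


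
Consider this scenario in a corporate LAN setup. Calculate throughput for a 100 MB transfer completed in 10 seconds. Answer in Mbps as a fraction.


Given: file = 100 MB, time = 10 s
File in Mb = 100 * 8 = 800 Mb
Throughput = 800 / 10 Mbps
Throughput = 80 Mbps

80


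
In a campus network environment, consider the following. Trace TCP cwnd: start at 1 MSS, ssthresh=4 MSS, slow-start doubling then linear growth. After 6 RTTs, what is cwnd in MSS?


RTT 0: cwnd = 1 MSS (initial)
RTT 1: cwnd = 2 MSS (slow start, doubled)
RTT 2: cwnd = 4 MSS (slow start, doubled)
RTT 3: cwnd = 5 MSS (congestion avoidance, +1)
RTT 4: cwnd = 6 MSS (congestion avoidance, +1)
RTT 5: cwnd = 7 MSS (congestion avoidance, +1)
RTT 6: cwnd = 8 MSS (congestion avoidance, +1)

8


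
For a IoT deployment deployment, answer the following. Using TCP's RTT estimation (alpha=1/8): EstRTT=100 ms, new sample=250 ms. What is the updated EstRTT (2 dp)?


Given: EstRTT = 100 ms, SampleRTT = 250 ms, alpha = 1/8
New EstRTT = (1 - alpha) * EstRTT + alpha * SampleRTT
(7/8) * 100 = 87.5
(1/8) * 250 = 31.25
New EstRTT = 87.5 + 31.25 = 118.75 ms -> 118.75 ms (2 dp)

118.75


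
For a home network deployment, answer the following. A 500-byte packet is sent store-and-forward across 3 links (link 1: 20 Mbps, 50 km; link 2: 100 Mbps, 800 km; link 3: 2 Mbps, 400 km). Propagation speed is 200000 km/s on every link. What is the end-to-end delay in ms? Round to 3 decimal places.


Packet = 500 bytes = 4000 bits. Store-and-forward: sum (t_trans + t_prop) per link.
Link 1: t_trans = 4000/(20*10^6) s = 0.2000 ms; t_prop = 50/200000 s = 0.2500 ms; subtotal = 0.4500 ms
Link 2: t_trans = 4000/(100*10^6) s = 0.0400 ms; t_prop = 800/200000 s = 4.0000 ms; subtotal = 4.0400 ms
Link 3: t_trans = 4000/(2*10^6) s = 2.0000 ms; t_prop = 400/200000 s = 2.0000 ms; subtotal = 4.0000 ms
End-to-end = 0.4500 + 4.0400 + 4.0000 = 8.4900 ms -> 8.490 ms (3 dp)

8.490


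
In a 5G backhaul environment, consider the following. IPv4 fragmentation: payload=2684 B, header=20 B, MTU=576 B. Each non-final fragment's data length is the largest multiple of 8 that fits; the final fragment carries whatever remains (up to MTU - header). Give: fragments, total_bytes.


Max data per non-final fragment = floor((MTU - header)/8)*8 = floor((576 - 20)/8)*8 = floor(556/8)*8 = 552 B
Final fragment needs no 8-byte alignment: it can carry up to MTU - header = 556 B
Non-final fragments needed = ceil((payload - 556) / 552) = ceil(2128/552) = ceil(3.8551) = 4
Number of fragments = 4 + 1 = 5
Fragment sizes (data): 4 * 552 B + 476 B (last, 476 <= 556 OK)
Total bytes sent = payload + n_frags * header = 2684 + 5*20 = 2684 + 100 = 2784 B

5, 2784


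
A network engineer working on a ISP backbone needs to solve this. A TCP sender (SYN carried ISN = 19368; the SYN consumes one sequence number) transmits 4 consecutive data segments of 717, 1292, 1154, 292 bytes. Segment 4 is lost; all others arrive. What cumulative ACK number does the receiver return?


SYN uses sequence number 19368; first data byte = ISN + 1 = 19369.
Segment 1: SEQ = 19369, len = 717 B, covers [19369, 20085]
Segment 2: SEQ = 20086, len = 1292 B, covers [20086, 21377]
Segment 3: SEQ = 21378, len = 1154 B, covers [21378, 22531]
Segment 4: SEQ = 22532, len = 292 B, covers [22532, 22823] [LOST]
In-order data received: bytes [19369, 22531] (segments 1..3).
Segment 4 missing -> gap begins at byte 22532.
Cumulative ACK = next expected in-order byte = 19369 + 717 + 1292 + 1154 = 22532

22532


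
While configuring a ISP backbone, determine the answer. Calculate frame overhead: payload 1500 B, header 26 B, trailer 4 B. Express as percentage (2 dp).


Given: payload = 1500 B, header = 26 B, trailer = 4 B
Overhead bytes = header + trailer = 26 + 4 = 30
Total frame = payload + overhead = 1500 + 30 = 1530
Overhead % = 30 / 1530 * 100 = 1.9608% -> 1.96% (2 dp)

1.96


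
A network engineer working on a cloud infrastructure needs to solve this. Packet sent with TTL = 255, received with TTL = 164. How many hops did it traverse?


Given: initial TTL = 255, received TTL = 164
Hops = initial TTL - received TTL
Hops = 255 - 164 = 91

91


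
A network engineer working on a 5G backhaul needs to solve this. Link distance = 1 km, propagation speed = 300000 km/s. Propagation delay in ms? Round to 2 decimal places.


Given: distance = 1 km, speed = 300000 km/s
Delay = distance / speed = 1 / 300000 seconds
Delay in ms = 1 * 1000 / 300000
Delay = 0.0033 ms
Rounded to 2 dp = 0.00 ms

0.00


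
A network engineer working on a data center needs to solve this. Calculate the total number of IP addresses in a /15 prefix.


Given: CIDR prefix /15
Host bits = 32 - 15 = 17
Total addresses = 2^17 = 131072

131072


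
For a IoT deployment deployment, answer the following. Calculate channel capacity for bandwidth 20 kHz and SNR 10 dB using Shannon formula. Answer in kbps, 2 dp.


Given: B = 20 kHz, SNR = 10 dB
SNR linear = 10^(10/10) = 10
1 + SNR = 11
log2(11) = 3.4594316186
C = 20 * 1000 * 3.4594316186 = 69188.6324 bps
C = 69.188632 kbps -> 69.19 kbps (2 dp)

69.19


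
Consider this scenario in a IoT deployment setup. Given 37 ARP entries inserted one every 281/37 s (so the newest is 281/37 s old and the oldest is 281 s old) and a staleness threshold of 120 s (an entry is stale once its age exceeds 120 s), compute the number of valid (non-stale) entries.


Ages are k * 281/37 s for k = 1..37 (spacing = 7.5946 s).
Entry k is valid iff k * 281/37 <= 120 iff k <= 37 * 120 / 281 = 15.8007
n_valid = floor(15.8007) = 15
(n_stale = 37 - 15 = 22)

15


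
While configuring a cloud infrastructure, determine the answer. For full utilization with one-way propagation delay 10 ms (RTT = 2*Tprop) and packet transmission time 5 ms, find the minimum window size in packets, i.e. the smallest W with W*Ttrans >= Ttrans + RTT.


Given: Ttrans = 5 ms, RTT = 20 ms (= 2 * Tprop, Tprop = 10 ms)
Time until first ACK returns = Ttrans + RTT = 5 + 20 = 25 ms
Need W * Ttrans >= Ttrans + RTT  ->  W >= (Ttrans + RTT) / Ttrans
(Ttrans + RTT) / Ttrans = 25 / 5 = 5
W_min = ceil(5) = 5

5


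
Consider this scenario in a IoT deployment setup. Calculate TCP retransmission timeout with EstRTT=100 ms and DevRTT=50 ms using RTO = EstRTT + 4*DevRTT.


Given: EstRTT = 100 ms, DevRTT = 50 ms
Timeout = EstRTT + 4 * DevRTT
4 * DevRTT = 4 * 50 = 200
Timeout = 100 + 200 = 300 ms

300


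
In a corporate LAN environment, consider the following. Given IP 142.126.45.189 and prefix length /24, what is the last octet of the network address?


Given: IP = 142.126.45.189, prefix = /24
Subnet mask = 255.255.255.0
Last octet of IP: 189
Last octet of mask: 0
Network last octet = 189 AND 0 = 0

0


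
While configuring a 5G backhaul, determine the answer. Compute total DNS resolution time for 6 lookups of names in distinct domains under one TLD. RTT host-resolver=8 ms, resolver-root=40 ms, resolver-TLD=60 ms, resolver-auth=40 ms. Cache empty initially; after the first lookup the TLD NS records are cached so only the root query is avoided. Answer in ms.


Lookup 1 (cold cache): local + root + TLD + auth = 8 + 40 + 60 + 40 = 148 ms
Lookups 2..6 (TLD NS cached -> skip root; new domain -> still ask TLD and auth): local + TLD + auth = 8 + 60 + 40 = 108 ms each
Remaining 5 lookups: 5 * 108 = 540 ms
Total = 148 + 540 = 688 ms

688


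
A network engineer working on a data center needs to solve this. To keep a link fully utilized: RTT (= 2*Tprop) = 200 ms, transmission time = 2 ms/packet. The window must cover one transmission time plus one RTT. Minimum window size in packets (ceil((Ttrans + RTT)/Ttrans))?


Given: Ttrans = 2 ms, RTT = 200 ms (= 2 * Tprop, Tprop = 100 ms)
Time until first ACK returns = Ttrans + RTT = 2 + 200 = 202 ms
Need W * Ttrans >= Ttrans + RTT  ->  W >= (Ttrans + RTT) / Ttrans
(Ttrans + RTT) / Ttrans = 202 / 2 = 101
W_min = ceil(101) = 101

101


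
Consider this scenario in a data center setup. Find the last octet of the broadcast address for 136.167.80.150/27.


Given: IP = 136.167.80.150, prefix = /27
Host bits = 32 - 27 = 5
Network last octet = 150 AND mask = 128
Host part size = 2^5 - 1 = 31
Broadcast last octet = 128 OR 31 = 159

159


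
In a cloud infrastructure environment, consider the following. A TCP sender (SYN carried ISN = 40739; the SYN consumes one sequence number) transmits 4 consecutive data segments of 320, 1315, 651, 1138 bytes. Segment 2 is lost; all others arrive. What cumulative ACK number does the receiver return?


SYN uses sequence number 40739; first data byte = ISN + 1 = 40740.
Segment 1: SEQ = 40740, len = 320 B, covers [40740, 41059]
Segment 2: SEQ = 41060, len = 1315 B, covers [41060, 42374] [LOST]
Segment 3: SEQ = 42375, len = 651 B, covers [42375, 43025]
Segment 4: SEQ = 43026, len = 1138 B, covers [43026, 44163]
In-order data received: bytes [40740, 41059] (segments 1..1).
Segment 2 missing -> gap begins at byte 41060; later segments buffered out of order.
Cumulative ACK = next expected in-order byte = 40740 + 320 = 41060

41060


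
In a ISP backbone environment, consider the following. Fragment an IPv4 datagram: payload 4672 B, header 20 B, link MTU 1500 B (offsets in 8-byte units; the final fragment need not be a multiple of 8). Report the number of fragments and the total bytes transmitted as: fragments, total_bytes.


Max data per non-final fragment = floor((MTU - header)/8)*8 = floor((1500 - 20)/8)*8 = floor(1480/8)*8 = 1480 B
Final fragment needs no 8-byte alignment: it can carry up to MTU - header = 1480 B
Non-final fragments needed = ceil((payload - 1480) / 1480) = ceil(3192/1480) = ceil(2.1568) = 3
Number of fragments = 3 + 1 = 4
Fragment sizes (data): 3 * 1480 B + 232 B (last, 232 <= 1480 OK)
Total bytes sent = payload + n_frags * header = 4672 + 4*20 = 4672 + 80 = 4752 B

4, 4752
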